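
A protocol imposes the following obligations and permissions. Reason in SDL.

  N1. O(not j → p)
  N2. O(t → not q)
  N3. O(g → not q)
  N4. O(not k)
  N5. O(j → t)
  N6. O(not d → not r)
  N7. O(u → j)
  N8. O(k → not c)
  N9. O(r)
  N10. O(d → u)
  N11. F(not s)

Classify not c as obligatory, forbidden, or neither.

Premise 8 is O(k → not c), but O(k) is not derivable from the premises, so it does not yield O(not c).
No premise or chain of K-axiom applications forces O(not c), and none forces O(c). So not c is neither obligatory nor forbidden under these norms.

Neither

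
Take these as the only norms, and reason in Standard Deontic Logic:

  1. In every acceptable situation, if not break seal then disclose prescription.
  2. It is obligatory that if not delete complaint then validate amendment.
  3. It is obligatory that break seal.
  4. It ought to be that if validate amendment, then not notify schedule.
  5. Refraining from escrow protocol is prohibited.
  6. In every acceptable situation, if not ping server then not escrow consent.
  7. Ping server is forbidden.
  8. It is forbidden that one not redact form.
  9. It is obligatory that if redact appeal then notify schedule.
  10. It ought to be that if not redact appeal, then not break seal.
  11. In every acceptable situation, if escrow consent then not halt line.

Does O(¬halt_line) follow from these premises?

No

Premise 11 is O(escrow_consent → ¬halt_line), but O(escrow_consent) is not derivable from the premises, so it does not yield O(¬halt_line).
No other premise forces O(¬halt_line). An ideal world satisfying every premise can still have ¬halt_line false, so O(¬halt_line) is not derivable.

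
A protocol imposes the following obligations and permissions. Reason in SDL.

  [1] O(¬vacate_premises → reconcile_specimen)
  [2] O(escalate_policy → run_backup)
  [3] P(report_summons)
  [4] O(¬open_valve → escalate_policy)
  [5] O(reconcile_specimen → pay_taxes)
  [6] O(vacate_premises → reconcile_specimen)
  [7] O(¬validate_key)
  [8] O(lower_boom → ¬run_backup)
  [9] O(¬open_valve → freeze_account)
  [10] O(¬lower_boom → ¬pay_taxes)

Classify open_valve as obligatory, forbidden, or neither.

Obligatory

By case analysis on ¬vacate_premises: premise 1 gives O(¬vacate_premises → reconcile_specimen) and premise 6 gives O(vacate_premises → reconcile_specimen), so O(reconcile_specimen) either way.
From O(reconcile_specimen) and premise 5, O(reconcile_specimen → pay_taxes), we obtain O(pay_taxes).
The contrapositive of premise 10 (O(¬lower_boom → ¬pay_taxes)) is O(pay_taxes → lower_boom), and O(pay_taxes) is already established, so O(lower_boom).
From O(lower_boom) and premise 8, O(lower_boom → ¬run_backup), we obtain O(¬run_backup).
Premise 2, O(escalate_policy → run_backup), contraposes to O(¬run_backup → ¬escalate_policy); with O(¬run_backup) we get O(¬escalate_policy).
Premise 4 is O(¬open_valve → escalate_policy); contrapositively O(¬escalate_policy → open_valve). Since O(¬escalate_policy) holds, K gives O(open_valve).
Premises 3, 7, 9 do not contribute to this derivation.
Hence open_valve is obligatory.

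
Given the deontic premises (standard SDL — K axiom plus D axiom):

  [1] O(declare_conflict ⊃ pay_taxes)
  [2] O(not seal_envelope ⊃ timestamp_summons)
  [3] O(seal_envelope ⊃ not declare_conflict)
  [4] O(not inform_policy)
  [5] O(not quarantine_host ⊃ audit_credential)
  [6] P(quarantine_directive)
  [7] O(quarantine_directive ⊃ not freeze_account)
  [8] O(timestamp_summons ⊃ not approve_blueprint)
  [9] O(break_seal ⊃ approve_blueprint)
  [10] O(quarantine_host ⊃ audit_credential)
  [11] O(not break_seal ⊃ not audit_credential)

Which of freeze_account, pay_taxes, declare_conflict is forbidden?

declare_conflict

By case analysis on not quarantine_host: premise 5 gives O(not quarantine_host ⊃ audit_credential) and premise 10 gives O(quarantine_host ⊃ audit_credential), so O(audit_credential) either way.
Premise 11, O(not break_seal ⊃ not audit_credential), contraposes to O(audit_credential ⊃ break_seal); with O(audit_credential) we get O(break_seal).
From O(break_seal) and premise 9, O(break_seal ⊃ approve_blueprint), we obtain O(approve_blueprint).
Premise 8, O(timestamp_summons ⊃ not approve_blueprint), contraposes to O(approve_blueprint ⊃ not timestamp_summons); with O(approve_blueprint) we get O(not timestamp_summons).
Premise 2, O(not seal_envelope ⊃ timestamp_summons), contraposes to O(not timestamp_summons ⊃ seal_envelope); with O(not timestamp_summons) we get O(seal_envelope).
Applying K to premise 3 (O(seal_envelope ⊃ not declare_conflict)) and O(seal_envelope) yields O(not declare_conflict).
So O(not declare_conflict) holds, i.e. declare_conflict is forbidden. None of the other listed options is forbidden under the premises.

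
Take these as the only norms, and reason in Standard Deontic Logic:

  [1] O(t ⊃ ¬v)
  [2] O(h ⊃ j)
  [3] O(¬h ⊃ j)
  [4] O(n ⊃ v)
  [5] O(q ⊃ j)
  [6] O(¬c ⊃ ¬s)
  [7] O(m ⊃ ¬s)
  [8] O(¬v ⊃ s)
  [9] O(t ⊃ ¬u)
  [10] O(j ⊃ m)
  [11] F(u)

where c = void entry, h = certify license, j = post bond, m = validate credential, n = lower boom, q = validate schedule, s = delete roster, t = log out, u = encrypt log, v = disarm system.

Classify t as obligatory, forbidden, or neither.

Forbidden

Premises 2 and 3 cover both cases: O(h ⊃ j) and O(¬h ⊃ j). Since h ∨ ¬h is a tautology, O(j) follows.
From O(j) and premise 10, O(j ⊃ m), we obtain O(m).
Applying K to premise 7 (O(m ⊃ ¬s)) and O(m) yields O(¬s).
The contrapositive of premise 8 (O(¬v ⊃ s)) is O(¬s ⊃ v), and O(¬s) is already established, so O(v).
Premise 1 is O(t ⊃ ¬v); contrapositively O(v ⊃ ¬t). Since O(v) holds, K gives O(¬t).
Premises 4, 5, 6, 9, 11 do not contribute to this derivation.
Thus O(¬t), which is F(t): t is forbidden.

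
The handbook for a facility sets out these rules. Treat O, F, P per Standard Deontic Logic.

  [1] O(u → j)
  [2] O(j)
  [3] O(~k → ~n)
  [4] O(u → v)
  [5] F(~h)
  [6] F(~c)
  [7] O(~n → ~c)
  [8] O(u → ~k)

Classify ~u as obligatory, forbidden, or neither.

Obligatory

Premise 6, F(~c), is equivalent to O(c).
Premise 7 is O(~n → ~c); contrapositively O(c → n). Since O(c) holds, K gives O(n).
Premise 3, O(~k → ~n), contraposes to O(n → k); with O(n) we get O(k).
Premise 8, O(u → ~k), contraposes to O(k → ~u); with O(k) we get O(~u).
Premises 1, 2, 4, 5 do not contribute to this derivation.
Hence ~u is obligatory.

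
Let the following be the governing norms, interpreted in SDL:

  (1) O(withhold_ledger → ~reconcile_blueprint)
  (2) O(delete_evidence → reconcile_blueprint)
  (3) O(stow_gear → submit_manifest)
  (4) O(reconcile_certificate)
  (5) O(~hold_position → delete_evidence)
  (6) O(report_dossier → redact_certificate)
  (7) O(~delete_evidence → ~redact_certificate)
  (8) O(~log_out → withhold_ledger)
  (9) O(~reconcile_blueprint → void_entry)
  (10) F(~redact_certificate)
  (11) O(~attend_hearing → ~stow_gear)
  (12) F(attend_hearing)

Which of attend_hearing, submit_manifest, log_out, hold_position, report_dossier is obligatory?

Premise 10 is F(~redact_certificate), i.e. O(redact_certificate).
The contrapositive of premise 7 (O(~delete_evidence → ~redact_certificate)) is O(redact_certificate → delete_evidence), and O(redact_certificate) is already established, so O(delete_evidence).
Applying K to premise 2 (O(delete_evidence → reconcile_blueprint)) and O(delete_evidence) yields O(reconcile_blueprint).
The contrapositive of premise 1 (O(withhold_ledger → ~reconcile_blueprint)) is O(reconcile_blueprint → ~withhold_ledger), and O(reconcile_blueprint) is already established, so O(~withhold_ledger).
Premise 8 is O(~log_out → withhold_ledger); contrapositively O(~withhold_ledger → log_out). Since O(~withhold_ledger) holds, K gives O(log_out).
So O(log_out) holds — log_out is obligatory. None of the other listed options is made obligatory by any chain of premises.

log_out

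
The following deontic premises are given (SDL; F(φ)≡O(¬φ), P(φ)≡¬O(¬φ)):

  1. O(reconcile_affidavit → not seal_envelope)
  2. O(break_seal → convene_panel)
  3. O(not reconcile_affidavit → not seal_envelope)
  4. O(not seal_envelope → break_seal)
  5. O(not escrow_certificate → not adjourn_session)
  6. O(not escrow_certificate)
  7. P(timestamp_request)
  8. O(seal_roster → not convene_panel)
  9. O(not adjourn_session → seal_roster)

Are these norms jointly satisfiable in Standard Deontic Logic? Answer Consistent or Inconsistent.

Premises 1 and 3 cover both cases: O(reconcile_affidavit → not seal_envelope) and O(not reconcile_affidavit → not seal_envelope). Since reconcile_affidavit ∨ not reconcile_affidavit is a tautology, O(not seal_envelope) follows.
From O(not seal_envelope) and premise 4, O(not seal_envelope → break_seal), we obtain O(break_seal).
Premise 2 is O(break_seal → convene_panel); since O(break_seal), deontic closure gives O(convene_panel).
The contrapositive of premise 8 (O(seal_roster → not convene_panel)) is O(convene_panel → not seal_roster), and O(convene_panel) is already established, so O(not seal_roster).
Premise 9 is O(not adjourn_session → seal_roster); contrapositively O(not seal_roster → adjourn_session). Since O(not seal_roster) holds, K gives O(adjourn_session).
The contrapositive of premise 5 (O(not escrow_certificate → not adjourn_session)) is O(adjourn_session → escrow_certificate), and O(adjourn_session) is already established, so O(escrow_certificate).
However, premise 6 gives O(not escrow_certificate).
We now have both O(escrow_certificate) and O(not escrow_certificate) — escrow_certificate is simultaneously obligatory and forbidden, violating the D-axiom.

Inconsistent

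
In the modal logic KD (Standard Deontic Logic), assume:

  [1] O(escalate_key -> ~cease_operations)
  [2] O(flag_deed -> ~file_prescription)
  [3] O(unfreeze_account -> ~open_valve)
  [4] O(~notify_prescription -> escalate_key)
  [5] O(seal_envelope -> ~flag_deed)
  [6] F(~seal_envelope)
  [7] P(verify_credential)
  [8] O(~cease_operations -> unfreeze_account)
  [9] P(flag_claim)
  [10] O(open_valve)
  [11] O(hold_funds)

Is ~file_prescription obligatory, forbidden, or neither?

Premise 2 is O(flag_deed -> ~file_prescription), but O(flag_deed) is not derivable from the premises, so it does not yield O(~file_prescription).
No premise or chain of K-axiom applications forces O(~file_prescription), and none forces O(file_prescription). So ~file_prescription is neither obligatory nor forbidden under these norms.

Neither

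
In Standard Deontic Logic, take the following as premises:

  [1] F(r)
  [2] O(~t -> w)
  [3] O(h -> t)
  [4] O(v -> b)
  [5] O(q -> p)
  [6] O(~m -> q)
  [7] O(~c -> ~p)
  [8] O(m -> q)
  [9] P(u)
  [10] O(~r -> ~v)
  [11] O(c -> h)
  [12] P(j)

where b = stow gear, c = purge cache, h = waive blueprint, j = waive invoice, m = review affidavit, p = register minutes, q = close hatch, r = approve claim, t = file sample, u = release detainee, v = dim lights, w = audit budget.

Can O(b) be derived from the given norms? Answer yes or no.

Premise 4 is O(v -> b), but O(v) is not derivable from the premises, so it does not yield O(b).
No other premise forces O(b). An ideal world satisfying every premise can still have b false, so O(b) is not derivable.

No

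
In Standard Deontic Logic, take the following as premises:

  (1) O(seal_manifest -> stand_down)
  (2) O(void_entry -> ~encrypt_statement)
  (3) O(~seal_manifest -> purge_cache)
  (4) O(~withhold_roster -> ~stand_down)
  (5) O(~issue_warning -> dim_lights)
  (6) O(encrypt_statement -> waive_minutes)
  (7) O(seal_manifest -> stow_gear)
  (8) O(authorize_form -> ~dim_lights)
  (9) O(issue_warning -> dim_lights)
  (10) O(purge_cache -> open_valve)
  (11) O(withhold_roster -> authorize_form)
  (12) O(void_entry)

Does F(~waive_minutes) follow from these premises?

No

Premise 6 is O(encrypt_statement -> waive_minutes), but O(encrypt_statement) is not derivable from the premises, so it does not yield O(waive_minutes).
No other premise forces O(waive_minutes). An ideal world satisfying every premise can still have ~waive_minutes true, so F(~waive_minutes) is not derivable.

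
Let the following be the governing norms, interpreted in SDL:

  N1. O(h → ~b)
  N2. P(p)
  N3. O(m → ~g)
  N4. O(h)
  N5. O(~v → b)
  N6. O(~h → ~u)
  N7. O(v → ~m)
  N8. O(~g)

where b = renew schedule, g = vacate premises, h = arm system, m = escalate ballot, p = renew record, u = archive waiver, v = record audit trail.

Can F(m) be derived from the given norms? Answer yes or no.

Yes

Premise 4 states O(h) outright.
From O(h) and premise 1, O(h → ~b), we obtain O(~b).
The contrapositive of premise 5 (O(~v → b)) is O(~b → v), and O(~b) is already established, so O(v).
Premise 7 is O(v → ~m); since O(v), deontic closure gives O(~m).
Premises 2, 3, 6, 8 do not contribute to this derivation.
So O(~m) holds, i.e. F(m). The claim follows.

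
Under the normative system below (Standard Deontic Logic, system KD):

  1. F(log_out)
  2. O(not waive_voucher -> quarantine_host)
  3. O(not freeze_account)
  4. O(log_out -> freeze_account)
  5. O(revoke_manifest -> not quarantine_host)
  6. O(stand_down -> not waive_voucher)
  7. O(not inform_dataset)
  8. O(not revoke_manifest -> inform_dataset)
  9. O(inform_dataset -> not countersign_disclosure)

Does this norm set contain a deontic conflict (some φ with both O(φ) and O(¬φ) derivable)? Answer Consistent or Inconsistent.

Premise 4 is O(log_out -> freeze_account), but O(log_out) is not derivable from the premises, so it does not yield O(freeze_account).
So O(freeze_account) is not derivable, and the apparent clash with O(not freeze_account) does not arise.
A world satisfying every obligation exists (e.g. countersign_disclosure=false, freeze_account=false, inform_dataset=false, log_out=false, quarantine_host=false, revoke_manifest=true, stand_down=false, waive_voucher=true); no atom is both obligatory and forbidden, so the set is consistent.

Consistent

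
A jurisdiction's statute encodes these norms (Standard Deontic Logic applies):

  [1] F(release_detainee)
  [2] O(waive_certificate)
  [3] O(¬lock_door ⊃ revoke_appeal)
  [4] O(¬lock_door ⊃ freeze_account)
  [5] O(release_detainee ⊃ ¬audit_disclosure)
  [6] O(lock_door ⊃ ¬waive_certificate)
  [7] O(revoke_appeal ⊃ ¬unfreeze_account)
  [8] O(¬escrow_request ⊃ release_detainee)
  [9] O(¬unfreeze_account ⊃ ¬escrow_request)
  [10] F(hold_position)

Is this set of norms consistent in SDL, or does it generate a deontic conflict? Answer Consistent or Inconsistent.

Premise 1 is F(release_detainee), i.e. O(¬release_detainee).
Premise 8 is O(¬escrow_request ⊃ release_detainee); contrapositively O(¬release_detainee ⊃ escrow_request). Since O(¬release_detainee) holds, K gives O(escrow_request).
Premise 9, O(¬unfreeze_account ⊃ ¬escrow_request), contraposes to O(escrow_request ⊃ unfreeze_account); with O(escrow_request) we get O(unfreeze_account).
Premise 7 is O(revoke_appeal ⊃ ¬unfreeze_account); contrapositively O(unfreeze_account ⊃ ¬revoke_appeal). Since O(unfreeze_account) holds, K gives O(¬revoke_appeal).
The contrapositive of premise 3 (O(¬lock_door ⊃ revoke_appeal)) is O(¬revoke_appeal ⊃ lock_door), and O(¬revoke_appeal) is already established, so O(lock_door).
Premise 6 is O(lock_door ⊃ ¬waive_certificate); since O(lock_door), deontic closure gives O(¬waive_certificate).
Yet premise 2 states O(waive_certificate).
We now have both O(¬waive_certificate) and O(waive_certificate) — waive_certificate is simultaneously obligatory and forbidden, violating the D-axiom.

Inconsistent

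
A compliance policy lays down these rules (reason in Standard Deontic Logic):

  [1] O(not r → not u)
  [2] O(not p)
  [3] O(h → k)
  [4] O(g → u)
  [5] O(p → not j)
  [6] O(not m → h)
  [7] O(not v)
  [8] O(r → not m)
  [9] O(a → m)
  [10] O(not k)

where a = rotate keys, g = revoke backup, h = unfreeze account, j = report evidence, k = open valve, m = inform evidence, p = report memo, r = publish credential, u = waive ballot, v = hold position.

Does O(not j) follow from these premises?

Premise 5 is O(p → not j), but O(p) is not derivable from the premises, so it does not yield O(not j).
No other premise forces O(not j). An ideal world satisfying every premise can still have not j false, so O(not j) is not derivable.

No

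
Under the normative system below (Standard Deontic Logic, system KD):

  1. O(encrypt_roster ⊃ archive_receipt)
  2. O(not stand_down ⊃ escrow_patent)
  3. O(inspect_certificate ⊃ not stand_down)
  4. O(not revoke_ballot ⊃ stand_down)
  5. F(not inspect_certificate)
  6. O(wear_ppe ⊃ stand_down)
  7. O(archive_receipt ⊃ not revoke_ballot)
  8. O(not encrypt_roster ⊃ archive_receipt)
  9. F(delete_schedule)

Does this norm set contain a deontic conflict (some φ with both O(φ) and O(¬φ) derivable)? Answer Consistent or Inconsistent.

Premises 1 and 8 cover both cases: O(encrypt_roster ⊃ archive_receipt) and O(not encrypt_roster ⊃ archive_receipt). Since encrypt_roster ∨ not encrypt_roster is a tautology, O(archive_receipt) follows.
Applying K to premise 7 (O(archive_receipt ⊃ not revoke_ballot)) and O(archive_receipt) yields O(not revoke_ballot).
With premise 4, O(not revoke_ballot ⊃ stand_down), the K-axiom yields O(stand_down).
Premise 3, O(inspect_certificate ⊃ not stand_down), contraposes to O(stand_down ⊃ not inspect_certificate); with O(stand_down) we get O(not inspect_certificate).
However, F(not inspect_certificate) at premise 5 amounts to O(inspect_certificate).
We now have both O(not inspect_certificate) and O(inspect_certificate) — inspect_certificate is simultaneously obligatory and forbidden, violating the D-axiom.

Inconsistent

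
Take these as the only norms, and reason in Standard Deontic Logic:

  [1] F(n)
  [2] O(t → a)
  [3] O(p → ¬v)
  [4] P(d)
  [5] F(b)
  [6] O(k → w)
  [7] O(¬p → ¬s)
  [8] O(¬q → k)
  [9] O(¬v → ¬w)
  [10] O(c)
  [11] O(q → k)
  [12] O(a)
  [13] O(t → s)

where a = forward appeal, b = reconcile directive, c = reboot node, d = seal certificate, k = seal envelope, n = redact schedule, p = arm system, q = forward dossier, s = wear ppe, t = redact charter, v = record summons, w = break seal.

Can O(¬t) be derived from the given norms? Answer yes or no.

Premises 8 and 11 cover both cases: O(¬q → k) and O(q → k). Since ¬q ∨ q is a tautology, O(k) follows.
With premise 6, O(k → w), the K-axiom yields O(w).
Premise 9, O(¬v → ¬w), contraposes to O(w → v); with O(w) we get O(v).
The contrapositive of premise 3 (O(p → ¬v)) is O(v → ¬p), and O(v) is already established, so O(¬p).
With premise 7, O(¬p → ¬s), the K-axiom yields O(¬s).
Premise 13 is O(t → s); contrapositively O(¬s → ¬t). Since O(¬s) holds, K gives O(¬t).
Premises 1, 2, 4, 5, 10, 12 do not contribute to this derivation.
So O(¬t) follows.

Yes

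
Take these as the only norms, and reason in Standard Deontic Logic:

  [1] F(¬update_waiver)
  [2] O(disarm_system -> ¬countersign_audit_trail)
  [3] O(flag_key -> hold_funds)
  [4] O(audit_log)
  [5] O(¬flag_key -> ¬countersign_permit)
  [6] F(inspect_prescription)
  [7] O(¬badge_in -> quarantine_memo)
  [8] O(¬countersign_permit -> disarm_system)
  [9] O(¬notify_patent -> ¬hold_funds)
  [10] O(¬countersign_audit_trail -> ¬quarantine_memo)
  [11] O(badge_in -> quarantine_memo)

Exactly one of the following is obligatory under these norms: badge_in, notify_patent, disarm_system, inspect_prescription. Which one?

Premises 11 and 7 are O(badge_in -> quarantine_memo) and O(¬badge_in -> quarantine_memo); every ideal world satisfies badge_in or ¬badge_in, so in either case quarantine_memo holds — hence O(quarantine_memo).
The contrapositive of premise 10 (O(¬countersign_audit_trail -> ¬quarantine_memo)) is O(quarantine_memo -> countersign_audit_trail), and O(quarantine_memo) is already established, so O(countersign_audit_trail).
Premise 2, O(disarm_system -> ¬countersign_audit_trail), contraposes to O(countersign_audit_trail -> ¬disarm_system); with O(countersign_audit_trail) we get O(¬disarm_system).
The contrapositive of premise 8 (O(¬countersign_permit -> disarm_system)) is O(¬disarm_system -> countersign_permit), and O(¬disarm_system) is already established, so O(countersign_permit).
Premise 5, O(¬flag_key -> ¬countersign_permit), contraposes to O(countersign_permit -> flag_key); with O(countersign_permit) we get O(flag_key).
Applying K to premise 3 (O(flag_key -> hold_funds)) and O(flag_key) yields O(hold_funds).
Premise 9 is O(¬notify_patent -> ¬hold_funds); contrapositively O(hold_funds -> notify_patent). Since O(hold_funds) holds, K gives O(notify_patent).
So O(notify_patent) holds — notify_patent is obligatory. None of the other listed options is made obligatory by any chain of premises.

notify_patent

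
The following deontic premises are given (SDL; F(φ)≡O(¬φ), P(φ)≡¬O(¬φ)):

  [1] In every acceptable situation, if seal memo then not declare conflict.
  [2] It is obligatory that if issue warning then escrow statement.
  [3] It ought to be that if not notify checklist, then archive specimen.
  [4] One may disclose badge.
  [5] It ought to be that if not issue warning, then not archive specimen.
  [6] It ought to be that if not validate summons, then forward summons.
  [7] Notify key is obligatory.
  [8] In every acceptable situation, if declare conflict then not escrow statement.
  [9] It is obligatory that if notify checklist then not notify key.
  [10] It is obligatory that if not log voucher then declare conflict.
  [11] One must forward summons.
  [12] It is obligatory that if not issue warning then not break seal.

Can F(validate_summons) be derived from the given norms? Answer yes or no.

Premise 6 is O(¬validate_summons → forward_summons); even if O(forward_summons) held, inferring O(¬validate_summons) would be affirming the consequent — invalid.
No other premise forces O(¬validate_summons). An ideal world satisfying every premise can still have validate_summons true, so F(validate_summons) is not derivable.

No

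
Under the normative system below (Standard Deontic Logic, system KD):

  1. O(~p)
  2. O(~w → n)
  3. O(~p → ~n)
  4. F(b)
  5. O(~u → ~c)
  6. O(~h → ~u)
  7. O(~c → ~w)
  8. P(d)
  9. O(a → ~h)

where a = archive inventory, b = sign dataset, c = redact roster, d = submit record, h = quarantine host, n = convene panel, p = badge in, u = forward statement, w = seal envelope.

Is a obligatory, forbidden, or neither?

From premise 1 we have O(~p).
From O(~p) and premise 3, O(~p → ~n), we obtain O(~n).
Premise 2 is O(~w → n); contrapositively O(~n → w). Since O(~n) holds, K gives O(w).
The contrapositive of premise 7 (O(~c → ~w)) is O(w → c), and O(w) is already established, so O(c).
Premise 5, O(~u → ~c), contraposes to O(c → u); with O(c) we get O(u).
Premise 6 is O(~h → ~u); contrapositively O(u → h). Since O(u) holds, K gives O(h).
Premise 9 is O(a → ~h); contrapositively O(h → ~a). Since O(h) holds, K gives O(~a).
Premises 4, 8 do not contribute to this derivation.
Thus O(~a), which is F(a): a is forbidden.

Forbidden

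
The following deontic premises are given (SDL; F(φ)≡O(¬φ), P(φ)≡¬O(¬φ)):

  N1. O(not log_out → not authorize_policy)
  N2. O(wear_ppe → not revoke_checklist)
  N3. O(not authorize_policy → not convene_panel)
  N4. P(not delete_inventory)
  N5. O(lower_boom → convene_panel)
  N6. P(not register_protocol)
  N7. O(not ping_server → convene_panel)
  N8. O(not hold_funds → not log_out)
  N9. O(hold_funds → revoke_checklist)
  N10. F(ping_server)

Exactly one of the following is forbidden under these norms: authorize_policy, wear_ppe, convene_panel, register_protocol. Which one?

F(ping_server) at premise 10 means O(not ping_server).
Applying K to premise 7 (O(not ping_server → convene_panel)) and O(not ping_server) yields O(convene_panel).
Premise 3 is O(not authorize_policy → not convene_panel); contrapositively O(convene_panel → authorize_policy). Since O(convene_panel) holds, K gives O(authorize_policy).
Premise 1, O(not log_out → not authorize_policy), contraposes to O(authorize_policy → log_out); with O(authorize_policy) we get O(log_out).
Premise 8, O(not hold_funds → not log_out), contraposes to O(log_out → hold_funds); with O(log_out) we get O(hold_funds).
Applying K to premise 9 (O(hold_funds → revoke_checklist)) and O(hold_funds) yields O(revoke_checklist).
The contrapositive of premise 2 (O(wear_ppe → not revoke_checklist)) is O(revoke_checklist → not wear_ppe), and O(revoke_checklist) is already established, so O(not wear_ppe).
So O(not wear_ppe) holds, i.e. wear_ppe is forbidden. None of the other listed options is forbidden under the premises.

wear_ppe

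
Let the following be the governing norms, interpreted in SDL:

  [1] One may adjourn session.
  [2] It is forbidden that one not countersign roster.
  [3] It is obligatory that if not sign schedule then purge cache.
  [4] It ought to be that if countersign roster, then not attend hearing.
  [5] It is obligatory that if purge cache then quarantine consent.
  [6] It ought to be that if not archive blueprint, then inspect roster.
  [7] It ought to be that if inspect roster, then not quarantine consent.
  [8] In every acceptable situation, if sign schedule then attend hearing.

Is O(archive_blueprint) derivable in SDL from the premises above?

Premise 2 is F(¬countersign_roster), i.e. O(countersign_roster).
Premise 4 is O(countersign_roster → ¬attend_hearing); since O(countersign_roster), deontic closure gives O(¬attend_hearing).
Premise 8 is O(sign_schedule → attend_hearing); contrapositively O(¬attend_hearing → ¬sign_schedule). Since O(¬attend_hearing) holds, K gives O(¬sign_schedule).
With premise 3, O(¬sign_schedule → purge_cache), the K-axiom yields O(purge_cache).
Applying K to premise 5 (O(purge_cache → quarantine_consent)) and O(purge_cache) yields O(quarantine_consent).
The contrapositive of premise 7 (O(inspect_roster → ¬quarantine_consent)) is O(quarantine_consent → ¬inspect_roster), and O(quarantine_consent) is already established, so O(¬inspect_roster).
Premise 6, O(¬archive_blueprint → inspect_roster), contraposes to O(¬inspect_roster → archive_blueprint); with O(¬inspect_roster) we get O(archive_blueprint).
Premise 1 does not contribute to this derivation.
So O(archive_blueprint) follows.

Yes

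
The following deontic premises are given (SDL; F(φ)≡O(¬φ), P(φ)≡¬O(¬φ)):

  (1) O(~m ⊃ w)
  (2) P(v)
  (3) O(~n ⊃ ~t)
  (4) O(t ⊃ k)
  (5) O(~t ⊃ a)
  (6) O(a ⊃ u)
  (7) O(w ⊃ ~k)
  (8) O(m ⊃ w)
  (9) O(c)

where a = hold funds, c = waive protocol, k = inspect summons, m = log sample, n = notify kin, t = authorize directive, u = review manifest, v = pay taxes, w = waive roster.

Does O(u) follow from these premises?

Yes

Premises 8 and 1 cover both cases: O(m ⊃ w) and O(~m ⊃ w). Since m ∨ ~m is a tautology, O(w) follows.
Premise 7 is O(w ⊃ ~k); since O(w), deontic closure gives O(~k).
Premise 4, O(t ⊃ k), contraposes to O(~k ⊃ ~t); with O(~k) we get O(~t).
From O(~t) and premise 5, O(~t ⊃ a), we obtain O(a).
With premise 6, O(a ⊃ u), the K-axiom yields O(u).
Premises 2, 3, 9 do not contribute to this derivation.
So O(u) follows.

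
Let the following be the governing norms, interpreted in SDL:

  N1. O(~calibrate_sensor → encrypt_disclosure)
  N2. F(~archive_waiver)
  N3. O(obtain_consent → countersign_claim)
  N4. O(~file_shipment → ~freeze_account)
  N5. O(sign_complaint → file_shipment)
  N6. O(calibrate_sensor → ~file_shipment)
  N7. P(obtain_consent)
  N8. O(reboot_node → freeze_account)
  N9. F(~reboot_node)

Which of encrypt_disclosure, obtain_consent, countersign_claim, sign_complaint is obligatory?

Premise 9, F(~reboot_node), is equivalent to O(reboot_node).
With premise 8, O(reboot_node → freeze_account), the K-axiom yields O(freeze_account).
The contrapositive of premise 4 (O(~file_shipment → ~freeze_account)) is O(freeze_account → file_shipment), and O(freeze_account) is already established, so O(file_shipment).
The contrapositive of premise 6 (O(calibrate_sensor → ~file_shipment)) is O(file_shipment → ~calibrate_sensor), and O(file_shipment) is already established, so O(~calibrate_sensor).
From O(~calibrate_sensor) and premise 1, O(~calibrate_sensor → encrypt_disclosure), we obtain O(encrypt_disclosure).
So O(encrypt_disclosure) holds — encrypt_disclosure is obligatory. None of the other listed options is made obligatory by any chain of premises.

encrypt_disclosure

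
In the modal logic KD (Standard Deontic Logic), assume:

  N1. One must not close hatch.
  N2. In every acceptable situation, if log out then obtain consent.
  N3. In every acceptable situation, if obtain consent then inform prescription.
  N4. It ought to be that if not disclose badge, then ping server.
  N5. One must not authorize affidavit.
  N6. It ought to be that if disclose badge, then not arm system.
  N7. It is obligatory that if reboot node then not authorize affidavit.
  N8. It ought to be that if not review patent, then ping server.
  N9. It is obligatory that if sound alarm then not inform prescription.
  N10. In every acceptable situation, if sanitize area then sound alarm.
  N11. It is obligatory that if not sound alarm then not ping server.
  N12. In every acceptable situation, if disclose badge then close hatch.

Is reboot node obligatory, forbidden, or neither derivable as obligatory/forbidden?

Premise 7 is O(reboot_node → ¬authorize_affidavit); even if O(¬authorize_affidavit) held, inferring O(reboot_node) would be affirming the consequent — invalid.
No premise or chain of K-axiom applications forces O(reboot_node), and none forces O(¬reboot_node). So reboot_node is neither obligatory nor forbidden under these norms.

Neither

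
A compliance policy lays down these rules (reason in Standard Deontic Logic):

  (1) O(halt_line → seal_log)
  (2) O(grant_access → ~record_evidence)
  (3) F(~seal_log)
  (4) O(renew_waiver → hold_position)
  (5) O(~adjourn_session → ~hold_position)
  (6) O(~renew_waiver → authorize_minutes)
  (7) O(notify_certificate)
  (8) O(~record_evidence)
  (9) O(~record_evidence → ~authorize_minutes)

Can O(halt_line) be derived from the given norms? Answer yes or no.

No

Premise 1 is O(halt_line → seal_log); even if O(seal_log) held, inferring O(halt_line) would be affirming the consequent — invalid.
No other premise forces O(halt_line). An ideal world satisfying every premise can still have halt_line false, so O(halt_line) is not derivable.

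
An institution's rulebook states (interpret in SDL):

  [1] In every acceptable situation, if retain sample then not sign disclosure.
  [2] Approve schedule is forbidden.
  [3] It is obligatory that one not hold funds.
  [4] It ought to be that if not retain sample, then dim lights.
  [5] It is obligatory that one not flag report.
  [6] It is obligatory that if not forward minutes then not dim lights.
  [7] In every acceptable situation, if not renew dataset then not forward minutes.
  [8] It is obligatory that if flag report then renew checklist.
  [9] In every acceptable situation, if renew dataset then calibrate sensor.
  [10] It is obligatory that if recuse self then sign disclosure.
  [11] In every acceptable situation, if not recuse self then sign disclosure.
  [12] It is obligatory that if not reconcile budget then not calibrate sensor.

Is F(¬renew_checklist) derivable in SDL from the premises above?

Premise 8 is O(flag_report → renew_checklist), but O(flag_report) is not derivable from the premises, so it does not yield O(renew_checklist).
No other premise forces O(renew_checklist). An ideal world satisfying every premise can still have ¬renew_checklist true, so F(¬renew_checklist) is not derivable.

No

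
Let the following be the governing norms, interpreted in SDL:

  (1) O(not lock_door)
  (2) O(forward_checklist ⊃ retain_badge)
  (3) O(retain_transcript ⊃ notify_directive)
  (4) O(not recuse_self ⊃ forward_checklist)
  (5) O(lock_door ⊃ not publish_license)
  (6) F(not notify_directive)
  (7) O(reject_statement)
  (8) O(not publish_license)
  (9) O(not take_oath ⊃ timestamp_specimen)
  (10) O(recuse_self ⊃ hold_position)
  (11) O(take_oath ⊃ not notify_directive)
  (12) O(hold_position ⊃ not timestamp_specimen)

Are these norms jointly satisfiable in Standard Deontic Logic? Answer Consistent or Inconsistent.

Consistent

Premise 5 is O(lock_door ⊃ not publish_license); even if O(not publish_license) held, inferring O(lock_door) would be affirming the consequent — invalid.
So O(lock_door) is not derivable, and the apparent clash with O(not lock_door) does not arise.
A world satisfying every obligation exists (e.g. forward_checklist=true, hold_position=false, lock_door=false, notify_directive=true, publish_license=false, recuse_self=false, reject_statement=true, retain_badge=true, retain_transcript=false, take_oath=false, timestamp_specimen=true); no atom is both obligatory and forbidden, so the set is consistent.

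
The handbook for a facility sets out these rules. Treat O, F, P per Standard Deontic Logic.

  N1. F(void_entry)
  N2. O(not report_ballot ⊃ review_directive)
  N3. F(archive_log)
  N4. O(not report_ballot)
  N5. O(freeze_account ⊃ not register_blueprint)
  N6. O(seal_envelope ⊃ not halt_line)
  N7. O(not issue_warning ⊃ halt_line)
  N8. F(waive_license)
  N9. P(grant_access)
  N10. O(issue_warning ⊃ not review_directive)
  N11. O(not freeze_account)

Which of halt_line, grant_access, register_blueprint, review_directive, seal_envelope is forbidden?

seal_envelope

From premise 4 we have O(not report_ballot).
Premise 2 is O(not report_ballot ⊃ review_directive); since O(not report_ballot), deontic closure gives O(review_directive).
Premise 10, O(issue_warning ⊃ not review_directive), contraposes to O(review_directive ⊃ not issue_warning); with O(review_directive) we get O(not issue_warning).
Premise 7 is O(not issue_warning ⊃ halt_line); since O(not issue_warning), deontic closure gives O(halt_line).
Premise 6, O(seal_envelope ⊃ not halt_line), contraposes to O(halt_line ⊃ not seal_envelope); with O(halt_line) we get O(not seal_envelope).
So O(not seal_envelope) holds, i.e. seal_envelope is forbidden. None of the other listed options is forbidden under the premises.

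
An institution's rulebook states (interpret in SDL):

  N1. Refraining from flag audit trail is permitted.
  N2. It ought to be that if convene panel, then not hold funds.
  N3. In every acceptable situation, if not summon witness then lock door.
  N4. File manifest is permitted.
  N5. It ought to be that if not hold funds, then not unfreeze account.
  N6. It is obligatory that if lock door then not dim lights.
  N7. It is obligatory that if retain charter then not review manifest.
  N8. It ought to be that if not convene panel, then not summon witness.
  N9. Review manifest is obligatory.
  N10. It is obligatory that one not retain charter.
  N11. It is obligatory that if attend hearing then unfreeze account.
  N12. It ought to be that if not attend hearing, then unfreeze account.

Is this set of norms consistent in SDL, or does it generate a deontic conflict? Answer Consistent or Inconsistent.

Premise 7 is O(retain_charter → ¬review_manifest), but O(retain_charter) is not derivable from the premises, so it does not yield O(¬review_manifest).
So O(¬review_manifest) is not derivable, and the apparent clash with O(review_manifest) does not arise.
A world satisfying every obligation exists (e.g. attend_hearing=false, convene_panel=false, dim_lights=false, file_manifest=false, flag_audit_trail=false, hold_funds=true, lock_door=true, retain_charter=false, review_manifest=true, summon_witness=false, unfreeze_account=true); no atom is both obligatory and forbidden, so the set is consistent.

Consistent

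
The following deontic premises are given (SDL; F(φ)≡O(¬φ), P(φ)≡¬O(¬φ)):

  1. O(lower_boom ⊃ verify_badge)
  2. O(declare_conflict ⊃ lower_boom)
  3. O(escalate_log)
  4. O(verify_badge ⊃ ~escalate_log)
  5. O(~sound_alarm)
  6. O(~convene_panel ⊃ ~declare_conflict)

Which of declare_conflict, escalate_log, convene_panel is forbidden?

declare_conflict

Premise 3 gives O(escalate_log).
Premise 4 is O(verify_badge ⊃ ~escalate_log); contrapositively O(escalate_log ⊃ ~verify_badge). Since O(escalate_log) holds, K gives O(~verify_badge).
The contrapositive of premise 1 (O(lower_boom ⊃ verify_badge)) is O(~verify_badge ⊃ ~lower_boom), and O(~verify_badge) is already established, so O(~lower_boom).
Premise 2 is O(declare_conflict ⊃ lower_boom); contrapositively O(~lower_boom ⊃ ~declare_conflict). Since O(~lower_boom) holds, K gives O(~declare_conflict).
So O(~declare_conflict) holds, i.e. declare_conflict is forbidden. None of the other listed options is forbidden under the premises.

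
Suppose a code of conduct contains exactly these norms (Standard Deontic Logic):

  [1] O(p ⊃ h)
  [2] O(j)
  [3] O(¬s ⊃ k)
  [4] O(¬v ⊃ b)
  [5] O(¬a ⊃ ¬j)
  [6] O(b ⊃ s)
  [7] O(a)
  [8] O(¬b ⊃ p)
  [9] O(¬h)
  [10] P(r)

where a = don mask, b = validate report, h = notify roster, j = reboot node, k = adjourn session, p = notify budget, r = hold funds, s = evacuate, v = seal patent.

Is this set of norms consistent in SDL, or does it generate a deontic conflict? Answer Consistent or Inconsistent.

Premise 5 is O(¬a ⊃ ¬j), but O(¬a) is not derivable from the premises, so it does not yield O(¬j).
So O(¬j) is not derivable, and the apparent clash with O(j) does not arise.
A world satisfying every obligation exists (e.g. a=true, b=true, h=false, j=true, k=false, p=false, r=false, s=true, v=false); no atom is both obligatory and forbidden, so the set is consistent.

Consistent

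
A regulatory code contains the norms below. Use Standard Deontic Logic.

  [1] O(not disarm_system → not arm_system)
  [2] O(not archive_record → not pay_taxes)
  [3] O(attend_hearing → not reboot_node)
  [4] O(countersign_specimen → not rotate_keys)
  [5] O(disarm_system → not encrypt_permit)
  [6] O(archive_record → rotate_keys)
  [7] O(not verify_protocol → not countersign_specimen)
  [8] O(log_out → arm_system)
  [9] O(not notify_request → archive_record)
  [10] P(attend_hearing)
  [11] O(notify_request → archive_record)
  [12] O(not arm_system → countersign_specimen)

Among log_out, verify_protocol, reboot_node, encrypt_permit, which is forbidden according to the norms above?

Premises 9 and 11 are O(not notify_request → archive_record) and O(notify_request → archive_record); every ideal world satisfies not notify_request or notify_request, so in either case archive_record holds — hence O(archive_record).
From O(archive_record) and premise 6, O(archive_record → rotate_keys), we obtain O(rotate_keys).
The contrapositive of premise 4 (O(countersign_specimen → not rotate_keys)) is O(rotate_keys → not countersign_specimen), and O(rotate_keys) is already established, so O(not countersign_specimen).
Premise 12, O(not arm_system → countersign_specimen), contraposes to O(not countersign_specimen → arm_system); with O(not countersign_specimen) we get O(arm_system).
Premise 1 is O(not disarm_system → not arm_system); contrapositively O(arm_system → disarm_system). Since O(arm_system) holds, K gives O(disarm_system).
Applying K to premise 5 (O(disarm_system → not encrypt_permit)) and O(disarm_system) yields O(not encrypt_permit).
So O(not encrypt_permit) holds, i.e. encrypt_permit is forbidden. None of the other listed options is forbidden under the premises.

encrypt_permit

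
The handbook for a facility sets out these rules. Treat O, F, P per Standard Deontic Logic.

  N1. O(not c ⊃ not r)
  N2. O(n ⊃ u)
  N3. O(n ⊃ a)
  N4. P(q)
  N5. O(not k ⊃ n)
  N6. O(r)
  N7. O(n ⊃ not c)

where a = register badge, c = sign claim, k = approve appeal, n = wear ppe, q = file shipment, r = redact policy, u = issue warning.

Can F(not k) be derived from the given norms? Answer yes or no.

From premise 6 we have O(r).
Premise 1, O(not c ⊃ not r), contraposes to O(r ⊃ c); with O(r) we get O(c).
Premise 7, O(n ⊃ not c), contraposes to O(c ⊃ not n); with O(c) we get O(not n).
Premise 5, O(not k ⊃ n), contraposes to O(not n ⊃ k); with O(not n) we get O(k).
Premises 2, 3, 4 do not contribute to this derivation.
So O(k) holds, i.e. F(not k). The claim follows.

Yes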